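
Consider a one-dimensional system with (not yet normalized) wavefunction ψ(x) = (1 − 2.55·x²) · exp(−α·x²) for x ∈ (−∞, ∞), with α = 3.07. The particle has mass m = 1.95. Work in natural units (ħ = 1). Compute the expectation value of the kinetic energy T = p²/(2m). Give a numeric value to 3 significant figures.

T = −(ħ²/2m) d²/dx², so ⟨T⟩ = −(ħ²/2m) ∫ ψ*·ψ'' dx / ∫|ψ|² dx; with m = 1.95.
Expand each integrand as polynomial × e^(−2αx²) and use ∫x^(2j)·e^(−2αx²) dx = (2j−1)!!/(4α)^j · √(π/(2α)), odd powers → 0; here √(π/(2α)) = 0.71530. Differentiate with the product rule, d/dx e^(−αx²) = −2αx·e^(−αx²).
State is unnormalized: ∫|ψ|² dx = 0.51076, and ∫ψ*·(−ħ²/2m · ψ'') dx = 0.96688, so ⟨T⟩ = 0.96688 / 0.51076.
⟨T⟩ = 1.8930.

1.89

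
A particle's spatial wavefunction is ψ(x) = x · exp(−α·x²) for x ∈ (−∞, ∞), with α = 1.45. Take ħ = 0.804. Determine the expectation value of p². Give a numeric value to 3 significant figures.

p² ψ = −ħ² d²ψ/dx²; ⟨p²⟩ = −ħ² ∫ ψ*·ψ'' dx / ∫|ψ|² dx.
Expand each integrand as polynomial × e^(−2αx²) and use ∫x^(2j)·e^(−2αx²) dx = (2j−1)!!/(4α)^j · √(π/(2α)), odd powers → 0; here √(π/(2α)) = 1.0408. Differentiate with the product rule, d/dx e^(−αx²) = −2αx·e^(−αx²).
State is unnormalized: ∫|ψ|² dx = 0.17945, and ∫ψ*·(−ħ² ψ'') dx = 0.50460, so ⟨p²⟩ = 0.50460 / 0.17945.
⟨p²⟩ = 2.8119.

2.81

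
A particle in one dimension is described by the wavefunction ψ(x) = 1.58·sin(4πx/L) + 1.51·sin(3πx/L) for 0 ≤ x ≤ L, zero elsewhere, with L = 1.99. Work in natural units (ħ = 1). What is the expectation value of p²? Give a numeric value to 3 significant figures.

p² ψ = −ħ² d²ψ/dx²; ⟨p²⟩ = −ħ² ∫ ψ*·ψ'' dx / ∫|ψ|² dx.
d²/dx² sin(jπx/L) = −(jπ/L)²·sin(jπx/L); on 0 ≤ x ≤ L, ∫sin²(jπx/L) dx = L/2 and ∫sin(jπx/L)·sin(lπx/L) dx = 0 for j ≠ l, so only diagonal terms survive in ∫|ψ|² and ∫ψ·ψ″; ∫ψ·ψ′ dx = [ψ²/2] between the walls = 0.
State is unnormalized: ∫|ψ|² dx = 4.7526, and ∫ψ*·(−ħ² ψ'') dx = 149.94, so ⟨p²⟩ = 149.94 / 4.7526.
⟨p²⟩ = 31.548.

31.5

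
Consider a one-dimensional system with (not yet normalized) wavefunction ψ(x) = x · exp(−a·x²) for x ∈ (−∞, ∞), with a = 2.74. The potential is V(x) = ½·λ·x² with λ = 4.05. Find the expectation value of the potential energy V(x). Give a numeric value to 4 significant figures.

0.5543

⟨V⟩ = ∫ V(x)·|ψ|² dx / ∫|ψ|² dx.
Expand each integrand as polynomial × e^(−2ax²) and use ∫x^(2j)·e^(−2ax²) dx = (2j−1)!!/(4a)^j · √(π/(2a)), odd powers → 0; here √(π/(2a)) = 0.75715.
State is unnormalized: ∫|ψ|² dx = 0.069083, and ∫ψ*·V(x)·ψ dx = 0.038292, so ⟨V⟩ = 0.038292 / 0.069083.
⟨V⟩ = 0.55429.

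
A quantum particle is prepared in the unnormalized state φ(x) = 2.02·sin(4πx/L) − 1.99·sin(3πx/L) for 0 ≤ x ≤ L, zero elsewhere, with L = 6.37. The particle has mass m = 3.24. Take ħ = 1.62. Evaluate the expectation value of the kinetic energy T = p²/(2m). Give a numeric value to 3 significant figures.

1.24

T = −(ħ²/2m) d²/dx², so ⟨T⟩ = −(ħ²/2m) ∫ φ*·φ'' dx / ∫|φ|² dx; with m = 3.24.
d²/dx² sin(jπx/L) = −(jπ/L)²·sin(jπx/L); on 0 ≤ x ≤ L, ∫sin²(jπx/L) dx = L/2 and ∫sin(jπx/L)·sin(lπx/L) dx = 0 for j ≠ l, so only diagonal terms survive in ∫|φ|² and ∫φ·φ″; ∫φ·φ′ dx = [φ²/2] between the walls = 0.
State is unnormalized: ∫|φ|² dx = 25.609, and ∫φ*·(−ħ²/2m · φ'') dx = 31.666, so ⟨T⟩ = 31.666 / 25.609.
⟨T⟩ = 1.2365.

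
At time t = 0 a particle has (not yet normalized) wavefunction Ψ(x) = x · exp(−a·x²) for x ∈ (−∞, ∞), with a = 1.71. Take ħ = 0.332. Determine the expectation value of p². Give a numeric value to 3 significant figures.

0.565

p² Ψ = −ħ² d²Ψ/dx²; ⟨p²⟩ = −ħ² ∫ Ψ*·Ψ'' dx / ∫|Ψ|² dx.
Expand each integrand as polynomial × e^(−2ax²) and use ∫x^(2j)·e^(−2ax²) dx = (2j−1)!!/(4a)^j · √(π/(2a)), odd powers → 0; here √(π/(2a)) = 0.95843. Differentiate with the product rule, d/dx e^(−ax²) = −2ax·e^(−ax²).
State is unnormalized: ∫|Ψ|² dx = 0.14012, and ∫Ψ*·(−ħ² Ψ'') dx = 0.079232, so ⟨p²⟩ = 0.079232 / 0.14012.
⟨p²⟩ = 0.56545.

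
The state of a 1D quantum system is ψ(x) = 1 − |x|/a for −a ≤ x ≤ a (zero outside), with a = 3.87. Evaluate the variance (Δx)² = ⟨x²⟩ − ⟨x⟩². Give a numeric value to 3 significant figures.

Compute ⟨x⟩ and ⟨x²⟩ separately, then (Δx)² = ⟨x²⟩ − ⟨x⟩².
ψ is even, so ∫ over [−a, a] = 2∫₀ᵃ with ψ = 1 − x/a there: ∫₀ᵃ (1 − x/a)² dx = a/3, ∫₀ᵃ x²(1 − x/a)² dx = a³/30, ∫₀ᵃ x⁴(1 − x/a)² dx = a⁵/105.
Normalization: ∫|ψ|² dx = 2.5800.
⟨x⟩ = 0.0000 and ⟨x²⟩ = 1.4977.
(Δx)² = 1.4977 − (0.0000)² = 1.4977.

1.50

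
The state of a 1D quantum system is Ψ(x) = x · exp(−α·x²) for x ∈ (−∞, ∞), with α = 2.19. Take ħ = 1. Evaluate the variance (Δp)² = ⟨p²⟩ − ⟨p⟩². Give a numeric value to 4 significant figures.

6.570

Compute ⟨p⟩ and ⟨p²⟩ separately; (Δp)² = ⟨p²⟩ − ⟨p⟩².
Expand each integrand as polynomial × e^(−2αx²) and use ∫x^(2j)·e^(−2αx²) dx = (2j−1)!!/(4α)^j · √(π/(2α)), odd powers → 0; here √(π/(2α)) = 0.84691. Differentiate with the product rule, d/dx e^(−αx²) = −2αx·e^(−αx²).
Normalization: ∫|Ψ|² dx = 0.096679.
⟨p⟩ = 0.0000 and ⟨p²⟩ = 6.5700.
(Δp)² = 6.5700 − (0.0000)² = 6.5700.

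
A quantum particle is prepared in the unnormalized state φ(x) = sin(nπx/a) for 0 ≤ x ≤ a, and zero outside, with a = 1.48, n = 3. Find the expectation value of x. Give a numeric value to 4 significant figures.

⟨x⟩ = ∫ x·|φ|² dx / ∫|φ|² dx (integrals over the domain).
With sin²θ = (1 − cos2θ)/2 on 0 ≤ x ≤ a: ∫sin²(nπx/a) dx = a/2, ∫x·sin²(nπx/a) dx = a²/4, ∫x²·sin²(nπx/a) dx = a³·(1/6 − 1/(4n²π²)); higher powers xᵏ the same way, integrating xᵏ·cos(2nπx/a) by parts.
State is unnormalized: ∫|φ|² dx = 0.74000, and ∫φ*·x·φ dx = 0.54760, so ⟨x⟩ = 0.54760 / 0.74000.
⟨x⟩ = 0.74000.

0.7400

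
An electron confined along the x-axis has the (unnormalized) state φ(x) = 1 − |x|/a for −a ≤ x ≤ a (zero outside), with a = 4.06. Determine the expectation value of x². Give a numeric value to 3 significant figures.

1.65

⟨x²⟩ = ∫ x²·|φ|² dx / ∫|φ|² dx (integrals over the domain).
φ is even, so ∫ over [−a, a] = 2∫₀ᵃ with φ = 1 − x/a there: ∫₀ᵃ (1 − x/a)² dx = a/3, ∫₀ᵃ x²(1 − x/a)² dx = a³/30, ∫₀ᵃ x⁴(1 − x/a)² dx = a⁵/105.
State is unnormalized: ∫|φ|² dx = 2.7067, and ∫φ*·x²·φ dx = 4.4616, so ⟨x²⟩ = 4.4616 / 2.7067.
⟨x²⟩ = 1.6484.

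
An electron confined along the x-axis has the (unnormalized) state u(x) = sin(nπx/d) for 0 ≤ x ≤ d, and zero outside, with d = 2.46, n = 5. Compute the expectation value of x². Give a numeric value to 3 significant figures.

⟨x²⟩ = ∫ x²·|u|² dx / ∫|u|² dx (integrals over the domain).
With sin²θ = (1 − cos2θ)/2 on 0 ≤ x ≤ d: ∫sin²(nπx/d) dx = d/2, ∫x·sin²(nπx/d) dx = d²/4, ∫x²·sin²(nπx/d) dx = d³·(1/6 − 1/(4n²π²)); higher powers xᵏ the same way, integrating xᵏ·cos(2nπx/d) by parts.
State is unnormalized: ∫|u|² dx = 1.2300, and ∫u*·x²·u dx = 2.4661, so ⟨x²⟩ = 2.4661 / 1.2300.
⟨x²⟩ = 2.0049.

2.00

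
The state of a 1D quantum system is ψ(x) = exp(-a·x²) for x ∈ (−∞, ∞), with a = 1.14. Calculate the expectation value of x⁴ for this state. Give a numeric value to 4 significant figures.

⟨x⁴⟩ = ∫ x⁴·|ψ|² dx / ∫|ψ|² dx (integrals over the domain).
Gaussian moments: ∫x^(2j)·e^(−2ax²) dx = (2j−1)!!/(4a)^j · √(π/(2a)), odd powers integrate to 0; here √(π/(2a)) = 1.1738.
State is unnormalized: ∫|ψ|² dx = 1.1738, and ∫ψ*·x⁴·ψ dx = 0.16936, so ⟨x⁴⟩ = 0.16936 / 1.1738.
⟨x⁴⟩ = 0.14428.

0.1443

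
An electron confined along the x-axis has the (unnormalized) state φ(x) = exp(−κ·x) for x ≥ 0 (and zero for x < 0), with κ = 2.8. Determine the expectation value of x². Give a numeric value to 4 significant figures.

0.06378

⟨x²⟩ = ∫ x²·|φ|² dx / ∫|φ|² dx (integrals over the domain).
Every integrand reduces to terms xʲ·e^(−2κx) on [0, ∞); use ∫₀^∞ xʲ·e^(−2κx) dx = j!/(2κ)^(j+1).
State is unnormalized: ∫|φ|² dx = 0.17857, and ∫φ*·x²·φ dx = 0.011388, so ⟨x²⟩ = 0.011388 / 0.17857.
⟨x²⟩ = 0.063776.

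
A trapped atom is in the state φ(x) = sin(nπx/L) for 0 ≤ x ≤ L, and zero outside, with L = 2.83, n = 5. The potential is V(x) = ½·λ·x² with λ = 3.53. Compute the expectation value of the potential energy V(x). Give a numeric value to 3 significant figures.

⟨V⟩ = ∫ V(x)·|φ|² dx / ∫|φ|² dx.
With sin²θ = (1 − cos2θ)/2 on 0 ≤ x ≤ L: ∫sin²(nπx/L) dx = L/2, ∫x·sin²(nπx/L) dx = L²/4, ∫x²·sin²(nπx/L) dx = L³·(1/6 − 1/(4n²π²)); higher powers xᵏ the same way, integrating xᵏ·cos(2nπx/L) by parts.
State is unnormalized: ∫|φ|² dx = 1.4150, and ∫φ*·V(x)·φ dx = 6.6268, so ⟨V⟩ = 6.6268 / 1.4150.
⟨V⟩ = 4.6833.

4.68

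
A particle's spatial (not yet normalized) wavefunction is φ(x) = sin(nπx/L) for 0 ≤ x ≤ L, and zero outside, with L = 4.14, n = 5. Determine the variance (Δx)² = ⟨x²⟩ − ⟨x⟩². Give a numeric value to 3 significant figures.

1.39

Compute ⟨x⟩ and ⟨x²⟩ separately, then (Δx)² = ⟨x²⟩ − ⟨x⟩².
With sin²θ = (1 − cos2θ)/2 on 0 ≤ x ≤ L: ∫sin²(nπx/L) dx = L/2, ∫x·sin²(nπx/L) dx = L²/4, ∫x²·sin²(nπx/L) dx = L³·(1/6 − 1/(4n²π²)); higher powers xᵏ the same way, integrating xᵏ·cos(2nπx/L) by parts.
Normalization: ∫|φ|² dx = 2.0700.
⟨x⟩ = 2.0700 and ⟨x²⟩ = 5.6785.
(Δx)² = 5.6785 − (2.0700)² = 1.3936.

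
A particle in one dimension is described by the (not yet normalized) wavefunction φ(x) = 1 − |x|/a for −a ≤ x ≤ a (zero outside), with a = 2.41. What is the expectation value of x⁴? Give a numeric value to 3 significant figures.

⟨x⁴⟩ = ∫ x⁴·|φ|² dx / ∫|φ|² dx (integrals over the domain).
φ is even, so ∫ over [−a, a] = 2∫₀ᵃ with φ = 1 − x/a there: ∫₀ᵃ (1 − x/a)² dx = a/3, ∫₀ᵃ x²(1 − x/a)² dx = a³/30, ∫₀ᵃ x⁴(1 − x/a)² dx = a⁵/105.
State is unnormalized: ∫|φ|² dx = 1.6067, and ∫φ*·x⁴·φ dx = 1.5486, so ⟨x⁴⟩ = 1.5486 / 1.6067.
⟨x⁴⟩ = 0.96383.

0.964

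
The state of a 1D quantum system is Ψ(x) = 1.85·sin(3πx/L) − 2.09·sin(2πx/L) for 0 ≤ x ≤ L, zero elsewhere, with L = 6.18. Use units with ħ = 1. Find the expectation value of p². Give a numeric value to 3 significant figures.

1.60

p² Ψ = −ħ² d²Ψ/dx²; ⟨p²⟩ = −ħ² ∫ Ψ*·Ψ'' dx / ∫|Ψ|² dx.
d²/dx² sin(jπx/L) = −(jπ/L)²·sin(jπx/L); on 0 ≤ x ≤ L, ∫sin²(jπx/L) dx = L/2 and ∫sin(jπx/L)·sin(lπx/L) dx = 0 for j ≠ l, so only diagonal terms survive in ∫|Ψ|² and ∫Ψ·Ψ″; ∫Ψ·Ψ′ dx = [Ψ²/2] between the walls = 0.
State is unnormalized: ∫|Ψ|² dx = 24.073, and ∫Ψ*·(−ħ² Ψ'') dx = 38.548, so ⟨p²⟩ = 38.548 / 24.073.
⟨p²⟩ = 1.6013.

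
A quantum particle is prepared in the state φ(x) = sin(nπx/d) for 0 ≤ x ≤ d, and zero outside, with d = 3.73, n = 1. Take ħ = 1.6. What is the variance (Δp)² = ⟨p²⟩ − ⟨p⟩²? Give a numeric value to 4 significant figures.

1.816

Compute ⟨p⟩ and ⟨p²⟩ separately; (Δp)² = ⟨p²⟩ − ⟨p⟩².
d/dx sin(nπx/d) = (nπ/d)·cos(nπx/d) and d²/dx² sin(nπx/d) = −(nπ/d)²·sin(nπx/d); on 0 ≤ x ≤ d, ∫sin²(nπx/d) dx = d/2 and ∫sin(nπx/d)·cos(nπx/d) dx = 0.
Normalization: ∫|φ|² dx = 1.8650.
⟨p⟩ = 0.0000 and ⟨p²⟩ = 1.8160.
(Δp)² = 1.8160 − (0.0000)² = 1.8160.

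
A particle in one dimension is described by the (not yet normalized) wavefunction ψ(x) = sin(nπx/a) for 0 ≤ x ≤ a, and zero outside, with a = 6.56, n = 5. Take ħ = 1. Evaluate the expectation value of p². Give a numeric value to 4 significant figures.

5.734

p² ψ = −ħ² d²ψ/dx²; ⟨p²⟩ = −ħ² ∫ ψ*·ψ'' dx / ∫|ψ|² dx.
d/dx sin(nπx/a) = (nπ/a)·cos(nπx/a) and d²/dx² sin(nπx/a) = −(nπ/a)²·sin(nπx/a); on 0 ≤ x ≤ a, ∫sin²(nπx/a) dx = a/2 and ∫sin(nπx/a)·cos(nπx/a) dx = 0.
State is unnormalized: ∫|ψ|² dx = 3.2800, and ∫ψ*·(−ħ² ψ'') dx = 18.806, so ⟨p²⟩ = 18.806 / 3.2800.
⟨p²⟩ = 5.7337.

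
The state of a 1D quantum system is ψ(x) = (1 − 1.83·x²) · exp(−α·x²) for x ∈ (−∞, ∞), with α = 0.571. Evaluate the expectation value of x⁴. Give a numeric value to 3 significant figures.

6.72

⟨x⁴⟩ = ∫ x⁴·|ψ|² dx / ∫|ψ|² dx (integrals over the domain).
Expand each integrand as polynomial × e^(−2αx²) and use ∫x^(2j)·e^(−2αx²) dx = (2j−1)!!/(4α)^j · √(π/(2α)), odd powers → 0; here √(π/(2α)) = 1.6586.
State is unnormalized: ∫|ψ|² dx = 2.1951, and ∫ψ*·x⁴·ψ dx = 14.743, so ⟨x⁴⟩ = 14.743 / 2.1951.
⟨x⁴⟩ = 6.7164.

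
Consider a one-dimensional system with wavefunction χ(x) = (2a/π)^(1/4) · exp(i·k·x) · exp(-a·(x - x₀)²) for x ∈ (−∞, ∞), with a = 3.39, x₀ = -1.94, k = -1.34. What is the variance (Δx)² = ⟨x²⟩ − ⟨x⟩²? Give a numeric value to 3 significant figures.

Compute ⟨x⟩ and ⟨x²⟩ separately, then (Δx)² = ⟨x²⟩ − ⟨x⟩².
Gaussian moments (u = x − x₀): ∫u^(2j)·e^(−2au²) du = (2j−1)!!/(4a)^j · √(π/(2a)), odd powers integrate to 0; here √(π/(2a)) = 0.68071.
⟨x⟩ = -1.9400 and ⟨x²⟩ = 3.8373.
(Δx)² = 3.8373 − (-1.9400)² = 0.073746.

0.0737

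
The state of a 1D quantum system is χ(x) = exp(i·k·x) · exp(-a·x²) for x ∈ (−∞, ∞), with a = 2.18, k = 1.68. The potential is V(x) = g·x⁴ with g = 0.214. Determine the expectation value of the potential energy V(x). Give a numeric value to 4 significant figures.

0.008443

⟨V⟩ = ∫ V(x)·|χ|² dx / ∫|χ|² dx.
Gaussian moments: ∫x^(2j)·e^(−2ax²) dx = (2j−1)!!/(4a)^j · √(π/(2a)), odd powers integrate to 0; here √(π/(2a)) = 0.84885.
State is unnormalized: ∫|χ|² dx = 0.84885, and ∫χ*·V(x)·χ dx = 0.0071669, so ⟨V⟩ = 0.0071669 / 0.84885.
⟨V⟩ = 0.0084431.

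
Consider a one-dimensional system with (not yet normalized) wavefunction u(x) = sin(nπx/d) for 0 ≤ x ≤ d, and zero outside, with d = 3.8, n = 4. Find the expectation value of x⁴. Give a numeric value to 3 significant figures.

⟨x⁴⟩ = ∫ x⁴·|u|² dx / ∫|u|² dx (integrals over the domain).
With sin²θ = (1 − cos2θ)/2 on 0 ≤ x ≤ d: ∫sin²(nπx/d) dx = d/2, ∫x·sin²(nπx/d) dx = d²/4, ∫x²·sin²(nπx/d) dx = d³·(1/6 − 1/(4n²π²)); higher powers xᵏ the same way, integrating xᵏ·cos(2nπx/d) by parts.
State is unnormalized: ∫|u|² dx = 1.9000, and ∫u*·x⁴·u dx = 76.750, so ⟨x⁴⟩ = 76.750 / 1.9000.
⟨x⁴⟩ = 40.395.

40.4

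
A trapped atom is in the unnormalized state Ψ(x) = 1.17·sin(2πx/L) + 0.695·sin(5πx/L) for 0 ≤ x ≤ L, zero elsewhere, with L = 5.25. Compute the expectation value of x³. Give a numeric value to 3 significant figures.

30.7

⟨x³⟩ = ∫ x³·|Ψ|² dx / ∫|Ψ|² dx (integrals over the domain).
On 0 ≤ x ≤ L (j ≠ l): ∫sin²(jπx/L) dx = L/2, ∫sin(jπx/L)·sin(lπx/L) dx = 0; diagonal moments ∫x·sin²(jπx/L) dx = L²/4, ∫x²·sin²(jπx/L) dx = L³·(1/6 − 1/(4j²π²)); cross terms ∫x·sin(jπx/L)·sin(lπx/L) dx = 0 for j + l even and −4jlL²/(π²(j² − l²)²) for j + l odd, ∫x²·sin(jπx/L)·sin(lπx/L) dx = (−1)^(j+l)·4jlL³/(π²(j² − l²)²); higher powers the same way via product-to-sum and parts.
State is unnormalized: ∫|Ψ|² dx = 4.8613, and ∫Ψ*·x³·Ψ dx = 149.30, so ⟨x³⟩ = 149.30 / 4.8613.
⟨x³⟩ = 30.712.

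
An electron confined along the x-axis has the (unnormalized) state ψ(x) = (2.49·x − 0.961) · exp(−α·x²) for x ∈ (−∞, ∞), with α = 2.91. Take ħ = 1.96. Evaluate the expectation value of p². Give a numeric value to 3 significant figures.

p² ψ = −ħ² d²ψ/dx²; ⟨p²⟩ = −ħ² ∫ ψ*·ψ'' dx / ∫|ψ|² dx.
Expand each integrand as polynomial × e^(−2αx²) and use ∫x^(2j)·e^(−2αx²) dx = (2j−1)!!/(4α)^j · √(π/(2α)), odd powers → 0; here √(π/(2α)) = 0.73471. Differentiate with the product rule, d/dx e^(−αx²) = −2αx·e^(−αx²).
State is unnormalized: ∫|ψ|² dx = 1.0699, and ∫ψ*·(−ħ² ψ'') dx = 20.710, so ⟨p²⟩ = 20.710 / 1.0699.
⟨p²⟩ = 19.357.

19.4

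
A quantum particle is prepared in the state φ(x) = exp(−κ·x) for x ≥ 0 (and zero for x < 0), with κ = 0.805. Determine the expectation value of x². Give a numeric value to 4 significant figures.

⟨x²⟩ = ∫ x²·|φ|² dx / ∫|φ|² dx (integrals over the domain).
Every integrand reduces to terms xʲ·e^(−2κx) on [0, ∞); use ∫₀^∞ xʲ·e^(−2κx) dx = j!/(2κ)^(j+1).
State is unnormalized: ∫|φ|² dx = 0.62112, and ∫φ*·x²·φ dx = 0.47924, so ⟨x²⟩ = 0.47924 / 0.62112.
⟨x²⟩ = 0.77158.

0.7716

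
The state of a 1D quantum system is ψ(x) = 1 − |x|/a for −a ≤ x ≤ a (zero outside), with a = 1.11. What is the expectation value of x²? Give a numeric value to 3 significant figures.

0.123

⟨x²⟩ = ∫ x²·|ψ|² dx / ∫|ψ|² dx (integrals over the domain).
ψ is even, so ∫ over [−a, a] = 2∫₀ᵃ with ψ = 1 − x/a there: ∫₀ᵃ (1 − x/a)² dx = a/3, ∫₀ᵃ x²(1 − x/a)² dx = a³/30, ∫₀ᵃ x⁴(1 − x/a)² dx = a⁵/105.
State is unnormalized: ∫|ψ|² dx = 0.74000, and ∫ψ*·x²·ψ dx = 0.091175, so ⟨x²⟩ = 0.091175 / 0.74000.
⟨x²⟩ = 0.12321.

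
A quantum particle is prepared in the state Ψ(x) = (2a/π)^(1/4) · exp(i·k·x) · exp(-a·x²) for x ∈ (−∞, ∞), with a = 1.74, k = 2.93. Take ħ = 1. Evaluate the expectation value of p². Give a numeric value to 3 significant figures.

p² Ψ = −ħ² d²Ψ/dx²; ⟨p²⟩ = −ħ² ∫ Ψ*·Ψ'' dx.
Gaussian moments: ∫x^(2j)·e^(−2ax²) dx = (2j−1)!!/(4a)^j · √(π/(2a)), odd powers integrate to 0; here √(π/(2a)) = 0.95013. Derivatives: Ψ′ = (ik − 2ax)·Ψ, Ψ″ = ((ik − 2ax)² − 2a)·Ψ; the odd-in-x pieces drop out.
⟨p²⟩ = 10.325.

10.3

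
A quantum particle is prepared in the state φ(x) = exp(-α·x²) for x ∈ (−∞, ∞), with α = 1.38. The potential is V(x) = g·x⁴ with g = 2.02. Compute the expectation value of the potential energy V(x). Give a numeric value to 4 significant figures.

⟨V⟩ = ∫ V(x)·|φ|² dx / ∫|φ|² dx.
Gaussian moments: ∫x^(2j)·e^(−2αx²) dx = (2j−1)!!/(4α)^j · √(π/(2α)), odd powers integrate to 0; here √(π/(2α)) = 1.0669.
State is unnormalized: ∫|φ|² dx = 1.0669, and ∫φ*·V(x)·φ dx = 0.21219, so ⟨V⟩ = 0.21219 / 1.0669.
⟨V⟩ = 0.19888.

0.1989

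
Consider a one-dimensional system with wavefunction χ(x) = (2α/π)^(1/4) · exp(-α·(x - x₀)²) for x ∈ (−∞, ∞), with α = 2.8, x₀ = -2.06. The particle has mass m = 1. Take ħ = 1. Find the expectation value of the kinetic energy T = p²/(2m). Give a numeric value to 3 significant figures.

T = −(ħ²/2m) d²/dx², so ⟨T⟩ = −(ħ²/2m) ∫ χ*·χ'' dx; with m = 1.
Gaussian moments (u = x − x₀): ∫u^(2j)·e^(−2αu²) du = (2j−1)!!/(4α)^j · √(π/(2α)), odd powers integrate to 0; here √(π/(2α)) = 0.74900. Derivatives: d/dx e^(−αu²) = −2αu·e^(−αu²), d²/dx² e^(−αu²) = (4α²u² − 2α)·e^(−αu²).
⟨T⟩ = 1.4000.

1.40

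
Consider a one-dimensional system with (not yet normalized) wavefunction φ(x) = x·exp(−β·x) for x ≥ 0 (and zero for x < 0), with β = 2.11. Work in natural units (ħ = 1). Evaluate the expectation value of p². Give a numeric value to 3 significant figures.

p² φ = −ħ² d²φ/dx²; ⟨p²⟩ = −ħ² ∫ φ*·φ'' dx / ∫|φ|² dx.
Differentiate x·exp(−β·x) with the product rule; every integrand then reduces to terms xʲ·e^(−2βx) on [0, ∞), with ∫₀^∞ xʲ·e^(−2βx) dx = j!/(2β)^(j+1).
State is unnormalized: ∫|φ|² dx = 0.026613, and ∫φ*·(−ħ² φ'') dx = 0.11848, so ⟨p²⟩ = 0.11848 / 0.026613.
⟨p²⟩ = 4.4521.

4.45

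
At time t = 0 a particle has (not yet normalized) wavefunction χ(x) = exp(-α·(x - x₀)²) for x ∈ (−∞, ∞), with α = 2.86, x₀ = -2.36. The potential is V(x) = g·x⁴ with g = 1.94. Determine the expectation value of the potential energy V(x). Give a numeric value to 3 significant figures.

65.9

⟨V⟩ = ∫ V(x)·|χ|² dx / ∫|χ|² dx.
Gaussian moments (u = x − x₀): ∫u^(2j)·e^(−2αu²) du = (2j−1)!!/(4α)^j · √(π/(2α)), odd powers integrate to 0; here √(π/(2α)) = 0.74110.
State is unnormalized: ∫|χ|² dx = 0.74110, and ∫χ*·V(x)·χ dx = 48.832, so ⟨V⟩ = 48.832 / 0.74110.
⟨V⟩ = 65.891.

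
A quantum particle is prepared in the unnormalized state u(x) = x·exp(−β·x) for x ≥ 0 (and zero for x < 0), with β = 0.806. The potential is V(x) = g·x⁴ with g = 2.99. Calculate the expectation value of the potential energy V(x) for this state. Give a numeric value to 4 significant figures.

⟨V⟩ = ∫ V(x)·|u|² dx / ∫|u|² dx.
Every integrand reduces to terms xʲ·e^(−2βx) on [0, ∞); use ∫₀^∞ xʲ·e^(−2βx) dx = j!/(2β)^(j+1).
State is unnormalized: ∫|u|² dx = 0.47746, and ∫u*·V(x)·u dx = 76.111, so ⟨V⟩ = 76.111 / 0.47746.
⟨V⟩ = 159.41.

159.4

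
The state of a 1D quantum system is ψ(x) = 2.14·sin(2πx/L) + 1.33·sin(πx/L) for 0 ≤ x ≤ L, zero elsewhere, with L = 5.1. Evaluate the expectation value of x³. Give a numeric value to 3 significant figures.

⟨x³⟩ = ∫ x³·|ψ|² dx / ∫|ψ|² dx (integrals over the domain).
On 0 ≤ x ≤ L (j ≠ l): ∫sin²(jπx/L) dx = L/2, ∫sin(jπx/L)·sin(lπx/L) dx = 0; diagonal moments ∫x·sin²(jπx/L) dx = L²/4, ∫x²·sin²(jπx/L) dx = L³·(1/6 − 1/(4j²π²)); cross terms ∫x·sin(jπx/L)·sin(lπx/L) dx = 0 for j + l even and −4jlL²/(π²(j² − l²)²) for j + l odd, ∫x²·sin(jπx/L)·sin(lπx/L) dx = (−1)^(j+l)·4jlL³/(π²(j² − l²)²); higher powers the same way via product-to-sum and parts.
State is unnormalized: ∫|ψ|² dx = 16.189, and ∫ψ*·x³·ψ dx = 175.99, so ⟨x³⟩ = 175.99 / 16.189.
⟨x³⟩ = 10.871.

10.9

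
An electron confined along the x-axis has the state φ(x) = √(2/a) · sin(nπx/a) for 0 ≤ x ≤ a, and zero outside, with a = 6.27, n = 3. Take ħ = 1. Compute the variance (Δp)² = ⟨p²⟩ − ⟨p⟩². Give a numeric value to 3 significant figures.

Compute ⟨p⟩ and ⟨p²⟩ separately; (Δp)² = ⟨p²⟩ − ⟨p⟩².
d/dx sin(nπx/a) = (nπ/a)·cos(nπx/a) and d²/dx² sin(nπx/a) = −(nπ/a)²·sin(nπx/a); on 0 ≤ x ≤ a, ∫sin²(nπx/a) dx = a/2 and ∫sin(nπx/a)·cos(nπx/a) dx = 0.
⟨p⟩ = 0.0000 and ⟨p²⟩ = 2.2595.
(Δp)² = 2.2595 − (0.0000)² = 2.2595.

2.26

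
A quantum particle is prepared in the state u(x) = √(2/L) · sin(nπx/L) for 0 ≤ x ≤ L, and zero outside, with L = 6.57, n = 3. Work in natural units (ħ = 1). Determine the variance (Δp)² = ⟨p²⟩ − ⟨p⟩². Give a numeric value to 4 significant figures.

Compute ⟨p⟩ and ⟨p²⟩ separately; (Δp)² = ⟨p²⟩ − ⟨p⟩².
d/dx sin(nπx/L) = (nπ/L)·cos(nπx/L) and d²/dx² sin(nπx/L) = −(nπ/L)²·sin(nπx/L); on 0 ≤ x ≤ L, ∫sin²(nπx/L) dx = L/2 and ∫sin(nπx/L)·cos(nπx/L) dx = 0.
⟨p⟩ = 0.0000 and ⟨p²⟩ = 2.0578.
(Δp)² = 2.0578 − (0.0000)² = 2.0578.

2.058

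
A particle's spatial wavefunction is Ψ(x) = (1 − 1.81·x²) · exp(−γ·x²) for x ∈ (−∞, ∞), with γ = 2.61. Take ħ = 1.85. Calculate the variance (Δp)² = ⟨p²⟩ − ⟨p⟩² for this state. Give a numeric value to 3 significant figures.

18.7

Compute ⟨p⟩ and ⟨p²⟩ separately; (Δp)² = ⟨p²⟩ − ⟨p⟩².
Expand each integrand as polynomial × e^(−2γx²) and use ∫x^(2j)·e^(−2γx²) dx = (2j−1)!!/(4γ)^j · √(π/(2γ)), odd powers → 0; here √(π/(2γ)) = 0.77578. Differentiate with the product rule, d/dx e^(−γx²) = −2γx·e^(−γx²).
Normalization: ∫|Ψ|² dx = 0.57674.
⟨p⟩ = 0.0000 and ⟨p²⟩ = 18.710.
(Δp)² = 18.710 − (0.0000)² = 18.710.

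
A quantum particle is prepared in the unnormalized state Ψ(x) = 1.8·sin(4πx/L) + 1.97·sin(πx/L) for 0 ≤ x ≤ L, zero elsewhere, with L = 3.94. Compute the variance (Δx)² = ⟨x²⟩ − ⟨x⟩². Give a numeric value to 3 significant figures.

Compute ⟨x⟩ and ⟨x²⟩ separately, then (Δx)² = ⟨x²⟩ − ⟨x⟩².
On 0 ≤ x ≤ L (j ≠ l): ∫sin²(jπx/L) dx = L/2, ∫sin(jπx/L)·sin(lπx/L) dx = 0; diagonal moments ∫x·sin²(jπx/L) dx = L²/4, ∫x²·sin²(jπx/L) dx = L³·(1/6 − 1/(4j²π²)); cross terms ∫x·sin(jπx/L)·sin(lπx/L) dx = 0 for j + l even and −4jlL²/(π²(j² − l²)²) for j + l odd, ∫x²·sin(jπx/L)·sin(lπx/L) dx = (−1)^(j+l)·4jlL³/(π²(j² − l²)²); higher powers the same way via product-to-sum and parts.
Normalization: ∫|Ψ|² dx = 14.028.
⟨x⟩ = 1.9135 and ⟨x²⟩ = 4.5008.
(Δx)² = 4.5008 − (1.9135)² = 0.83946.

0.839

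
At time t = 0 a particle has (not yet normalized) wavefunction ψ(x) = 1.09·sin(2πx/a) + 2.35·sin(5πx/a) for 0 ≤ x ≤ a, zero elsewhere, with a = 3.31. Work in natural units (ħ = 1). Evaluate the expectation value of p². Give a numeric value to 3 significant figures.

p² ψ = −ħ² d²ψ/dx²; ⟨p²⟩ = −ħ² ∫ ψ*·ψ'' dx / ∫|ψ|² dx.
d²/dx² sin(jπx/a) = −(jπ/a)²·sin(jπx/a); on 0 ≤ x ≤ a, ∫sin²(jπx/a) dx = a/2 and ∫sin(jπx/a)·sin(lπx/a) dx = 0 for j ≠ l, so only diagonal terms survive in ∫|ψ|² and ∫ψ·ψ″; ∫ψ·ψ′ dx = [ψ²/2] between the walls = 0.
State is unnormalized: ∫|ψ|² dx = 11.106, and ∫ψ*·(−ħ² ψ'') dx = 212.92, so ⟨p²⟩ = 212.92 / 11.106.
⟨p²⟩ = 19.171.

19.2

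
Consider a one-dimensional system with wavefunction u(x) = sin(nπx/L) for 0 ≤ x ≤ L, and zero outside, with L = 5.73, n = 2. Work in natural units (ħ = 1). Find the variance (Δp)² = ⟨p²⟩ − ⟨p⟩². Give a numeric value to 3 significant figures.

Compute ⟨p⟩ and ⟨p²⟩ separately; (Δp)² = ⟨p²⟩ − ⟨p⟩².
d/dx sin(nπx/L) = (nπ/L)·cos(nπx/L) and d²/dx² sin(nπx/L) = −(nπ/L)²·sin(nπx/L); on 0 ≤ x ≤ L, ∫sin²(nπx/L) dx = L/2 and ∫sin(nπx/L)·cos(nπx/L) dx = 0.
Normalization: ∫|u|² dx = 2.8650.
⟨p⟩ = 0.0000 and ⟨p²⟩ = 1.2024.
(Δp)² = 1.2024 − (0.0000)² = 1.2024.

1.20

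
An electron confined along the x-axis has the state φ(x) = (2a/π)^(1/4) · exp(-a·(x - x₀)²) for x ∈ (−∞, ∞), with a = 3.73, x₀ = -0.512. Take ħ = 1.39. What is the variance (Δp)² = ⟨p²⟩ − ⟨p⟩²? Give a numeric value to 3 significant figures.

7.21

Compute ⟨p⟩ and ⟨p²⟩ separately; (Δp)² = ⟨p²⟩ − ⟨p⟩².
Gaussian moments (u = x − x₀): ∫u^(2j)·e^(−2au²) du = (2j−1)!!/(4a)^j · √(π/(2a)), odd powers integrate to 0; here √(π/(2a)) = 0.64894. Derivatives: d/dx e^(−au²) = −2au·e^(−au²), d²/dx² e^(−au²) = (4a²u² − 2a)·e^(−au²).
⟨p⟩ = 0.0000 and ⟨p²⟩ = 7.2067.
(Δp)² = 7.2067 − (0.0000)² = 7.2067.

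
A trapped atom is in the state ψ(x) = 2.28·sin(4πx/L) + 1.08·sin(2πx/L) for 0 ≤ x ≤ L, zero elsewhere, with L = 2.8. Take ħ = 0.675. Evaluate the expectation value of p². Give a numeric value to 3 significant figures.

p² ψ = −ħ² d²ψ/dx²; ⟨p²⟩ = −ħ² ∫ ψ*·ψ'' dx / ∫|ψ|² dx.
d²/dx² sin(jπx/L) = −(jπ/L)²·sin(jπx/L); on 0 ≤ x ≤ L, ∫sin²(jπx/L) dx = L/2 and ∫sin(jπx/L)·sin(lπx/L) dx = 0 for j ≠ l, so only diagonal terms survive in ∫|ψ|² and ∫ψ·ψ″; ∫ψ·ψ′ dx = [ψ²/2] between the walls = 0.
State is unnormalized: ∫|ψ|² dx = 8.9107, and ∫ψ*·(−ħ² ψ'') dx = 70.536, so ⟨p²⟩ = 70.536 / 8.9107.
⟨p²⟩ = 7.9159.

7.92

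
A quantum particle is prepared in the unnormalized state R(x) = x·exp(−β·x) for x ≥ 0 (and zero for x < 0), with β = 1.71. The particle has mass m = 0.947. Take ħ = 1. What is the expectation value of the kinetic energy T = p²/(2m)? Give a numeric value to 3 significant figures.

1.54

T = −(ħ²/2m) d²/dx², so ⟨T⟩ = −(ħ²/2m) ∫ R*·R'' dx / ∫|R|² dx; with m = 0.947.
Differentiate x·exp(−β·x) with the product rule; every integrand then reduces to terms xʲ·e^(−2βx) on [0, ∞), with ∫₀^∞ xʲ·e^(−2βx) dx = j!/(2β)^(j+1).
State is unnormalized: ∫|R|² dx = 0.049998, and ∫R*·(−ħ²/2m · R'') dx = 0.077191, so ⟨T⟩ = 0.077191 / 0.049998.
⟨T⟩ = 1.5439.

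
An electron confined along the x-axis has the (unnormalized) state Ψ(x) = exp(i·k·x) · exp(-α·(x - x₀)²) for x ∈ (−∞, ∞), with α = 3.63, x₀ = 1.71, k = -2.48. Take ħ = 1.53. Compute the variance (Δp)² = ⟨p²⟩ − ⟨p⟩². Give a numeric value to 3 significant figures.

8.50

Compute ⟨p⟩ and ⟨p²⟩ separately; (Δp)² = ⟨p²⟩ − ⟨p⟩².
Gaussian moments (u = x − x₀): ∫u^(2j)·e^(−2αu²) du = (2j−1)!!/(4α)^j · √(π/(2α)), odd powers integrate to 0; here √(π/(2α)) = 0.65782. Derivatives: Ψ′ = (ik − 2αu)·Ψ, Ψ″ = ((ik − 2αu)² − 2α)·Ψ; the odd-in-u pieces drop out.
Normalization: ∫|Ψ|² dx = 0.65782.
⟨p⟩ = -3.7944 and ⟨p²⟩ = 22.895.
(Δp)² = 22.895 − (-3.7944)² = 8.4975.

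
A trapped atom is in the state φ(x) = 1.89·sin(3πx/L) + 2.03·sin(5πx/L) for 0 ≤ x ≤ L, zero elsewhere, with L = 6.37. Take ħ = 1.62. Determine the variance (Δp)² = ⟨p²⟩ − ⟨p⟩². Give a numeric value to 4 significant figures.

Compute ⟨p⟩ and ⟨p²⟩ separately; (Δp)² = ⟨p²⟩ − ⟨p⟩².
d²/dx² sin(jπx/L) = −(jπ/L)²·sin(jπx/L); on 0 ≤ x ≤ L, ∫sin²(jπx/L) dx = L/2 and ∫sin(jπx/L)·sin(lπx/L) dx = 0 for j ≠ l, so only diagonal terms survive in ∫|φ|² and ∫φ·φ″; ∫φ·φ′ dx = [φ²/2] between the walls = 0.
Normalization: ∫|φ|² dx = 24.502.
⟨p⟩ = 0.0000 and ⟨p²⟩ = 11.216.
(Δp)² = 11.216 − (0.0000)² = 11.216.

11.22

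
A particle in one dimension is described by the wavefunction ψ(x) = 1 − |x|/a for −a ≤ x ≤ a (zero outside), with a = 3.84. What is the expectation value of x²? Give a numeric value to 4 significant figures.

⟨x²⟩ = ∫ x²·|ψ|² dx / ∫|ψ|² dx (integrals over the domain).
ψ is even, so ∫ over [−a, a] = 2∫₀ᵃ with ψ = 1 − x/a there: ∫₀ᵃ (1 − x/a)² dx = a/3, ∫₀ᵃ x²(1 − x/a)² dx = a³/30, ∫₀ᵃ x⁴(1 − x/a)² dx = a⁵/105.
State is unnormalized: ∫|ψ|² dx = 2.5600, and ∫ψ*·x²·ψ dx = 3.7749, so ⟨x²⟩ = 3.7749 / 2.5600.
⟨x²⟩ = 1.4746.

1.475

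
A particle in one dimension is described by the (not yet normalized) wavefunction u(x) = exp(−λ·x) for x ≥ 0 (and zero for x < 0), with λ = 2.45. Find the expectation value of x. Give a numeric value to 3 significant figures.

0.204

⟨x⟩ = ∫ x·|u|² dx / ∫|u|² dx (integrals over the domain).
Every integrand reduces to terms xʲ·e^(−2λx) on [0, ∞); use ∫₀^∞ xʲ·e^(−2λx) dx = j!/(2λ)^(j+1).
State is unnormalized: ∫|u|² dx = 0.20408, and ∫u*·x·u dx = 0.041649, so ⟨x⟩ = 0.041649 / 0.20408.
⟨x⟩ = 0.20408.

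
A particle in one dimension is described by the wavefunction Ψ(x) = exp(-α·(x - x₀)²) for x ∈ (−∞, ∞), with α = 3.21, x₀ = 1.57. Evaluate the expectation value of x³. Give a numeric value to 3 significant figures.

⟨x³⟩ = ∫ x³·|Ψ|² dx / ∫|Ψ|² dx (integrals over the domain).
Gaussian moments (u = x − x₀): ∫u^(2j)·e^(−2αu²) du = (2j−1)!!/(4α)^j · √(π/(2α)), odd powers integrate to 0; here √(π/(2α)) = 0.69953.
State is unnormalized: ∫|Ψ|² dx = 0.69953, and ∫Ψ*·x³·Ψ dx = 2.9637, so ⟨x³⟩ = 2.9637 / 0.69953.
⟨x³⟩ = 4.2367.

4.24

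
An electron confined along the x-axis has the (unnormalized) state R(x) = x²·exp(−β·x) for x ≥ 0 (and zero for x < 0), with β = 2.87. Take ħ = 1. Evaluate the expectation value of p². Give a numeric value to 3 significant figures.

p² R = −ħ² d²R/dx²; ⟨p²⟩ = −ħ² ∫ R*·R'' dx / ∫|R|² dx.
Differentiate x²·exp(−β·x) with the product rule; every integrand then reduces to terms xʲ·e^(−2βx) on [0, ∞), with ∫₀^∞ xʲ·e^(−2βx) dx = j!/(2β)^(j+1).
State is unnormalized: ∫|R|² dx = 0.0038517, and ∫R*·(−ħ² R'') dx = 0.010575, so ⟨p²⟩ = 0.010575 / 0.0038517.
⟨p²⟩ = 2.7456.

2.75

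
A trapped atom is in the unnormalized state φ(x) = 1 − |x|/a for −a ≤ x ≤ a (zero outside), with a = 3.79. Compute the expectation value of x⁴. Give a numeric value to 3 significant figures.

5.90

⟨x⁴⟩ = ∫ x⁴·|φ|² dx / ∫|φ|² dx (integrals over the domain).
φ is even, so ∫ over [−a, a] = 2∫₀ᵃ with φ = 1 − x/a there: ∫₀ᵃ (1 − x/a)² dx = a/3, ∫₀ᵃ x²(1 − x/a)² dx = a³/30, ∫₀ᵃ x⁴(1 − x/a)² dx = a⁵/105.
State is unnormalized: ∫|φ|² dx = 2.5267, and ∫φ*·x⁴·φ dx = 14.895, so ⟨x⁴⟩ = 14.895 / 2.5267.
⟨x⁴⟩ = 5.8951.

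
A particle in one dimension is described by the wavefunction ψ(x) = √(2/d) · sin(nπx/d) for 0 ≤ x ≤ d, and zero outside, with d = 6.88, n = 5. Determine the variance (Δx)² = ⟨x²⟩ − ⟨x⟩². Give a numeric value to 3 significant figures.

Compute ⟨x⟩ and ⟨x²⟩ separately, then (Δx)² = ⟨x²⟩ − ⟨x⟩².
With sin²θ = (1 − cos2θ)/2 on 0 ≤ x ≤ d: ∫sin²(nπx/d) dx = d/2, ∫x·sin²(nπx/d) dx = d²/4, ∫x²·sin²(nπx/d) dx = d³·(1/6 − 1/(4n²π²)); higher powers xᵏ the same way, integrating xᵏ·cos(2nπx/d) by parts.
⟨x⟩ = 3.4400 and ⟨x²⟩ = 15.682.
(Δx)² = 15.682 − (3.4400)² = 3.8486.

3.85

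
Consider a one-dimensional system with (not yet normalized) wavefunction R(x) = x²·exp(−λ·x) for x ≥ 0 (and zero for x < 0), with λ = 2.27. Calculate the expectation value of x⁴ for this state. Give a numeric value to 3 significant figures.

3.95

⟨x⁴⟩ = ∫ x⁴·|R|² dx / ∫|R|² dx (integrals over the domain).
Every integrand reduces to terms xʲ·e^(−2λx) on [0, ∞); use ∫₀^∞ xʲ·e^(−2λx) dx = j!/(2λ)^(j+1).
State is unnormalized: ∫|R|² dx = 0.012443, and ∫R*·x⁴·R dx = 0.049206, so ⟨x⁴⟩ = 0.049206 / 0.012443.
⟨x⁴⟩ = 3.9544.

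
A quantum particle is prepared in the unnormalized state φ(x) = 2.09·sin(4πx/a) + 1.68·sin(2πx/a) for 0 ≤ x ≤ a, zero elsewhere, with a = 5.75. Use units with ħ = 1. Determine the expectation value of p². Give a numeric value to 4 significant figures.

3.370

p² φ = −ħ² d²φ/dx²; ⟨p²⟩ = −ħ² ∫ φ*·φ'' dx / ∫|φ|² dx.
d²/dx² sin(jπx/a) = −(jπ/a)²·sin(jπx/a); on 0 ≤ x ≤ a, ∫sin²(jπx/a) dx = a/2 and ∫sin(jπx/a)·sin(lπx/a) dx = 0 for j ≠ l, so only diagonal terms survive in ∫|φ|² and ∫φ·φ″; ∫φ·φ′ dx = [φ²/2] between the walls = 0.
State is unnormalized: ∫|φ|² dx = 20.673, and ∫φ*·(−ħ² φ'') dx = 69.670, so ⟨p²⟩ = 69.670 / 20.673.
⟨p²⟩ = 3.3702.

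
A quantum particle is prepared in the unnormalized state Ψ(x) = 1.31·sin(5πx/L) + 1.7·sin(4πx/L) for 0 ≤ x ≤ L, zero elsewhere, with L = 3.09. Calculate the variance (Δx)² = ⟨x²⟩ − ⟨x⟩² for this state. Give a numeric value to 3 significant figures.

0.412

Compute ⟨x⟩ and ⟨x²⟩ separately, then (Δx)² = ⟨x²⟩ − ⟨x⟩².
On 0 ≤ x ≤ L (j ≠ l): ∫sin²(jπx/L) dx = L/2, ∫sin(jπx/L)·sin(lπx/L) dx = 0; diagonal moments ∫x·sin²(jπx/L) dx = L²/4, ∫x²·sin²(jπx/L) dx = L³·(1/6 − 1/(4j²π²)); cross terms ∫x·sin(jπx/L)·sin(lπx/L) dx = 0 for j + l even and −4jlL²/(π²(j² − l²)²) for j + l odd, ∫x²·sin(jπx/L)·sin(lπx/L) dx = (−1)^(j+l)·4jlL³/(π²(j² − l²)²); higher powers the same way via product-to-sum and parts.
Normalization: ∫|Ψ|² dx = 7.1164.
⟨x⟩ = 0.94699 and ⟨x²⟩ = 1.3087.
(Δx)² = 1.3087 − (0.94699)² = 0.41188.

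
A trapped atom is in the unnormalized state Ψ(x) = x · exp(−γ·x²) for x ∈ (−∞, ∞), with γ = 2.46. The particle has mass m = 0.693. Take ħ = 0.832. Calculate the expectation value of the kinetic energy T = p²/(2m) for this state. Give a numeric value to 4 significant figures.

3.686

T = −(ħ²/2m) d²/dx², so ⟨T⟩ = −(ħ²/2m) ∫ Ψ*·Ψ'' dx / ∫|Ψ|² dx; with m = 0.693.
Expand each integrand as polynomial × e^(−2γx²) and use ∫x^(2j)·e^(−2γx²) dx = (2j−1)!!/(4γ)^j · √(π/(2γ)), odd powers → 0; here √(π/(2γ)) = 0.79908. Differentiate with the product rule, d/dx e^(−γx²) = −2γx·e^(−γx²).
State is unnormalized: ∫|Ψ|² dx = 0.081208, and ∫Ψ*·(−ħ²/2m · Ψ'') dx = 0.29932, so ⟨T⟩ = 0.29932 / 0.081208.
⟨T⟩ = 3.6859.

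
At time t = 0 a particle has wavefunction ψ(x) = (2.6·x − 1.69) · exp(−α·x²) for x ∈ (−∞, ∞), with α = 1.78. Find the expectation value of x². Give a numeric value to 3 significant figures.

0.211

⟨x²⟩ = ∫ x²·|ψ|² dx / ∫|ψ|² dx (integrals over the domain).
Expand each integrand as polynomial × e^(−2αx²) and use ∫x^(2j)·e^(−2αx²) dx = (2j−1)!!/(4α)^j · √(π/(2α)), odd powers → 0; here √(π/(2α)) = 0.93940.
State is unnormalized: ∫|ψ|² dx = 3.5749, and ∫ψ*·x²·ψ dx = 0.75263, so ⟨x²⟩ = 0.75263 / 3.5749.
⟨x²⟩ = 0.21053.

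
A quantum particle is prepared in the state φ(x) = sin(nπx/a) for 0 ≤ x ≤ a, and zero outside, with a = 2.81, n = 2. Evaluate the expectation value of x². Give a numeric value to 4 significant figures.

2.532

⟨x²⟩ = ∫ x²·|φ|² dx / ∫|φ|² dx (integrals over the domain).
With sin²θ = (1 − cos2θ)/2 on 0 ≤ x ≤ a: ∫sin²(nπx/a) dx = a/2, ∫x·sin²(nπx/a) dx = a²/4, ∫x²·sin²(nπx/a) dx = a³·(1/6 − 1/(4n²π²)); higher powers xᵏ the same way, integrating xᵏ·cos(2nπx/a) by parts.
State is unnormalized: ∫|φ|² dx = 1.4050, and ∫φ*·x²·φ dx = 3.5575, so ⟨x²⟩ = 3.5575 / 1.4050.
⟨x²⟩ = 2.5320.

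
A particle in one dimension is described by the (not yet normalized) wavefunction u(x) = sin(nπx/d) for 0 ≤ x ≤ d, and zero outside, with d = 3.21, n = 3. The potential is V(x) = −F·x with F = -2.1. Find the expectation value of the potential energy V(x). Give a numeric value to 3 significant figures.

⟨V⟩ = ∫ V(x)·|u|² dx / ∫|u|² dx.
With sin²θ = (1 − cos2θ)/2 on 0 ≤ x ≤ d: ∫sin²(nπx/d) dx = d/2, ∫x·sin²(nπx/d) dx = d²/4, ∫x²·sin²(nπx/d) dx = d³·(1/6 − 1/(4n²π²)); higher powers xᵏ the same way, integrating xᵏ·cos(2nπx/d) by parts.
State is unnormalized: ∫|u|² dx = 1.6050, and ∫u*·V(x)·u dx = 5.4097, so ⟨V⟩ = 5.4097 / 1.6050.
⟨V⟩ = 3.3705.

3.37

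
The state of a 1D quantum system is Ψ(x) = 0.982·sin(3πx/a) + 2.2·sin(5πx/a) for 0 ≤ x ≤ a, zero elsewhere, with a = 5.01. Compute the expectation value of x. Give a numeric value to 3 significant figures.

2.51

⟨x⟩ = ∫ x·|Ψ|² dx / ∫|Ψ|² dx (integrals over the domain).
On 0 ≤ x ≤ a (j ≠ l): ∫sin²(jπx/a) dx = a/2, ∫sin(jπx/a)·sin(lπx/a) dx = 0; diagonal moments ∫x·sin²(jπx/a) dx = a²/4, ∫x²·sin²(jπx/a) dx = a³·(1/6 − 1/(4j²π²)); cross terms ∫x·sin(jπx/a)·sin(lπx/a) dx = 0 for j + l even and −4jla²/(π²(j² − l²)²) for j + l odd, ∫x²·sin(jπx/a)·sin(lπx/a) dx = (−1)^(j+l)·4jla³/(π²(j² − l²)²); higher powers the same way via product-to-sum and parts.
State is unnormalized: ∫|Ψ|² dx = 14.540, and ∫Ψ*·x·Ψ dx = 36.422, so ⟨x⟩ = 36.422 / 14.540.
⟨x⟩ = 2.5050.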